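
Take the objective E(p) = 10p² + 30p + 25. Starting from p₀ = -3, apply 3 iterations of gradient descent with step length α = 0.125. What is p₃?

E′(p) = 20p + 30
p₁ = -3 − 0.125·(-30) = 0.75
p₂ = 0.75 − 0.125·45 = -4.875
p₃ = -4.875 − 0.125·(-67.5) = 3.5625

3.5625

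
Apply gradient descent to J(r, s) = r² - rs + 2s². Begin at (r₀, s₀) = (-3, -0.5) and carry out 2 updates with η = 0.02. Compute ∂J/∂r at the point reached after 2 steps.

-5.0334

∇J = (2r - s, -r + 4s)
Step 1: at (-3, -0.5), ∇J = (-5.5, 1) → (-3, -0.5) − 0.02·(-5.5, 1) = (-2.89, -0.52)
Step 2: at (-2.89, -0.52), ∇J = (-5.26, 0.81) → (-2.89, -0.52) − 0.02·(-5.26, 0.81) = (-2.7848, -0.5362)
∂J/∂r at (-2.7848, -0.5362) = -5.0334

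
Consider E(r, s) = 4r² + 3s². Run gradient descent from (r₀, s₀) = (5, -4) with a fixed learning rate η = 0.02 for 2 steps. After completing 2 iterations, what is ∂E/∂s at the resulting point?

-18.5856

∇E = (8r, 6s)
Step 1: at (5, -4), ∇E = (40, -24) → (5, -4) − 0.02·(40, -24) = (4.2, -3.52)
Step 2: at (4.2, -3.52), ∇E = (33.6, -21.12) → (4.2, -3.52) − 0.02·(33.6, -21.12) = (3.528, -3.0976)
∂E/∂s at (3.528, -3.0976) = -18.5856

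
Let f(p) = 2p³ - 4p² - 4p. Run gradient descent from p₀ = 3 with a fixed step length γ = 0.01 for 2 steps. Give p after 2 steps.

2.548744

f′(p) = 6p² - 8p - 4
Step 1: f′(3) = 26; p₁ = 3 − 0.01·26 = 2.74
Step 2: f′(2.74) = 19.1256; p₂ = 2.74 − 0.01·19.1256 = 2.548744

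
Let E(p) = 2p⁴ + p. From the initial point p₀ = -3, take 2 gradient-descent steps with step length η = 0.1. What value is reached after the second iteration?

-5046.9

E′(p) = 8p³ + 1
p₁ = -3 − 0.1·(-215) = 18.5
p₂ = 18.5 − 0.1·50654 = -5046.9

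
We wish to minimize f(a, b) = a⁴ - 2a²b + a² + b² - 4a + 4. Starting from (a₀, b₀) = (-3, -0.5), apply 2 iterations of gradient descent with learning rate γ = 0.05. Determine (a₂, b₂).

∇f = (4a³ - 4ab + 2a - 4, -2a² + 2b)
(a₁, b₁) = (-3, -0.5) − 0.05·(-124, -19) = (3.2, 0.45)
(a₂, b₂) = (3.2, 0.45) − 0.05·(127.712, -19.58) = (-3.1856, 1.429)

(-3.1856, 1.429)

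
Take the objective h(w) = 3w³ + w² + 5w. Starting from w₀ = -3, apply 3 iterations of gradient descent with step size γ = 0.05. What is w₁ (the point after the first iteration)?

h′(w) = 9w² + 2w + 5
Step 1: h′(-3) = 80; w₁ = -3 − 0.05·80 = -7

-7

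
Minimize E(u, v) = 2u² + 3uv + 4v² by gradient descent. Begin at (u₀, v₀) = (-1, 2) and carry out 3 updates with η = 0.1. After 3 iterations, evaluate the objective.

0.772096

∇E = (4u + 3v, 3u + 8v)
(u₁, v₁) = (-1, 2) − 0.1·(2, 13) = (-1.2, 0.7)
(u₂, v₂) = (-1.2, 0.7) − 0.1·(-2.7, 2) = (-0.93, 0.5)
(u₃, v₃) = (-0.93, 0.5) − 0.1·(-2.22, 1.21) = (-0.708, 0.379)
E(-0.708, 0.379) = 0.772096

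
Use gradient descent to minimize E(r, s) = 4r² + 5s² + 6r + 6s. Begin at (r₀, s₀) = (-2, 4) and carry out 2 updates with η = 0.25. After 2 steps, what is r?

-2

∇E = (8r + 6, 10s + 6)
(r₁, s₁) = (-2, 4) − 0.25·(-10, 46) = (0.5, -7.5)
(r₂, s₂) = (0.5, -7.5) − 0.25·(10, -69) = (-2, 9.75)
r = -2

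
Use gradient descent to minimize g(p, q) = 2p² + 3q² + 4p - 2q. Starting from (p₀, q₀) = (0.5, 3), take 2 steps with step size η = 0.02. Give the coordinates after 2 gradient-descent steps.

∇g = (4p + 4, 6q - 2)
Step 1: at (0.5, 3), ∇g = (6, 16) → (0.5, 3) − 0.02·(6, 16) = (0.38, 2.68)
Step 2: at (0.38, 2.68), ∇g = (5.52, 14.08) → (0.38, 2.68) − 0.02·(5.52, 14.08) = (0.2696, 2.3984)

(0.2696, 2.3984)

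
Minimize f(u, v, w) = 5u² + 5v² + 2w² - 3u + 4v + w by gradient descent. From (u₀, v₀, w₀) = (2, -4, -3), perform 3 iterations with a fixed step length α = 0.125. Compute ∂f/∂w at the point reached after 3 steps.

∇f = (10u - 3, 10v + 4, 4w + 1)
(u₁, v₁, w₁) = (2, -4, -3) − 0.125·(17, -36, -11) = (-0.125, 0.5, -1.625)
(u₂, v₂, w₂) = (-0.125, 0.5, -1.625) − 0.125·(-4.25, 9, -5.5) = (0.40625, -0.625, -0.9375)
(u₃, v₃, w₃) = (0.40625, -0.625, -0.9375) − 0.125·(1.0625, -2.25, -2.75) = (0.2734375, -0.34375, -0.59375)
∂f/∂w at (0.2734375, -0.34375, -0.59375) = -1.375

-1.375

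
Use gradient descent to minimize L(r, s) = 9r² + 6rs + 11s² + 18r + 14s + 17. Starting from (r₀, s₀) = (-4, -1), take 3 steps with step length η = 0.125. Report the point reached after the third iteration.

∇L = (18r + 6s + 18, 6r + 22s + 14)
Step 1: at (-4, -1), ∇L = (-60, -32) → (-4, -1) − 0.125·(-60, -32) = (3.5, 3)
Step 2: at (3.5, 3), ∇L = (99, 101) → (3.5, 3) − 0.125·(99, 101) = (-8.875, -9.625)
Step 3: at (-8.875, -9.625), ∇L = (-199.5, -251) → (-8.875, -9.625) − 0.125·(-199.5, -251) = (16.0625, 21.75)

(16.0625, 21.75)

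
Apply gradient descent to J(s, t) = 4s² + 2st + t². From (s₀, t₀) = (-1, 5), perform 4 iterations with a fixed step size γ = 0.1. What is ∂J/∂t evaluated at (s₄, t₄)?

∇J = (8s + 2t, 2s + 2t)
(s₁, t₁) = (-1, 5) − 0.1·(2, 8) = (-1.2, 4.2)
(s₂, t₂) = (-1.2, 4.2) − 0.1·(-1.2, 6) = (-1.08, 3.6)
(s₃, t₃) = (-1.08, 3.6) − 0.1·(-1.44, 5.04) = (-0.936, 3.096)
(s₄, t₄) = (-0.936, 3.096) − 0.1·(-1.296, 4.32) = (-0.8064, 2.664)
∂J/∂t at (-0.8064, 2.664) = 3.7152

3.7152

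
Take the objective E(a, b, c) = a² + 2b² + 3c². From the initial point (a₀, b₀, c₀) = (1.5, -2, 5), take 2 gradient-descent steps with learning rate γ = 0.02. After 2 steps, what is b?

∇E = (2a, 4b, 6c)
(a₁, b₁, c₁) = (1.5, -2, 5) − 0.02·(3, -8, 30) = (1.44, -1.84, 4.4)
(a₂, b₂, c₂) = (1.44, -1.84, 4.4) − 0.02·(2.88, -7.36, 26.4) = (1.3824, -1.6928, 3.872)
b = -1.6928

-1.6928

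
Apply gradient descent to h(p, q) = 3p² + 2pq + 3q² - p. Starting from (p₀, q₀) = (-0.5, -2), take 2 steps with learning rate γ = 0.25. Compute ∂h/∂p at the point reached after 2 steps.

-10.5

∇h = (6p + 2q - 1, 2p + 6q)
Step 1: at (-0.5, -2), ∇h = (-8, -13) → (-0.5, -2) − 0.25·(-8, -13) = (1.5, 1.25)
Step 2: at (1.5, 1.25), ∇h = (10.5, 10.5) → (1.5, 1.25) − 0.25·(10.5, 10.5) = (-1.125, -1.375)
∂h/∂p at (-1.125, -1.375) = -10.5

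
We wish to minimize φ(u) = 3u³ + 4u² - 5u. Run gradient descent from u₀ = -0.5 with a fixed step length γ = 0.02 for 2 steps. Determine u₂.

φ′(u) = 9u² + 8u - 5
Step 1: φ′(-0.5) = -6.75; u₁ = -0.5 − 0.02·(-6.75) = -0.365
Step 2: φ′(-0.365) = -6.720975; u₂ = -0.365 − 0.02·(-6.720975) = -0.2305805

-0.2305805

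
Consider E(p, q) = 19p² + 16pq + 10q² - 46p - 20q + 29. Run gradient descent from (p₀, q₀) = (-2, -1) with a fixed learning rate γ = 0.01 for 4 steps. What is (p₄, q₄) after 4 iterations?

∇E = (38p + 16q - 46, 16p + 20q - 20)
(p₁, q₁) = (-2, -1) − 0.01·(-138, -72) = (-0.62, -0.28)
(p₂, q₂) = (-0.62, -0.28) − 0.01·(-74.04, -35.52) = (0.1204, 0.0752)
(p₃, q₃) = (0.1204, 0.0752) − 0.01·(-40.2216, -16.5696) = (0.522616, 0.240896)
(p₄, q₄) = (0.522616, 0.240896) − 0.01·(-22.286256, -6.820224) = (0.74547856, 0.30909824)

(0.74547856, 0.30909824)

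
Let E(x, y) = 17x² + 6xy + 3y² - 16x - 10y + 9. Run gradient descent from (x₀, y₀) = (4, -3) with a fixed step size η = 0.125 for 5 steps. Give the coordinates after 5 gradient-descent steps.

(-1259.12890625, -257.09375)

∇E = (34x + 6y - 16, 6x + 6y - 10)
(x₁, y₁) = (4, -3) − 0.125·(102, -4) = (-8.75, -2.5)
(x₂, y₂) = (-8.75, -2.5) − 0.125·(-328.5, -77.5) = (32.3125, 7.1875)
(x₃, y₃) = (32.3125, 7.1875) − 0.125·(1125.75, 227) = (-108.40625, -21.1875)
(x₄, y₄) = (-108.40625, -21.1875) − 0.125·(-3828.9375, -787.5625) = (370.2109375, 77.2578125)
(x₅, y₅) = (370.2109375, 77.2578125) − 0.125·(13034.71875, 2674.8125) = (-1259.12890625, -257.09375)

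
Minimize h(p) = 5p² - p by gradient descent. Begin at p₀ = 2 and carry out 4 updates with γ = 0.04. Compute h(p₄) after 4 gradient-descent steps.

h′(p) = 10p - 1
p₁ = 2 − 0.04·19 = 1.24
p₂ = 1.24 − 0.04·11.4 = 0.784
p₃ = 0.784 − 0.04·6.84 = 0.5104
p₄ = 0.5104 − 0.04·4.104 = 0.34624
h(0.34624) = 0.253170688

0.253170688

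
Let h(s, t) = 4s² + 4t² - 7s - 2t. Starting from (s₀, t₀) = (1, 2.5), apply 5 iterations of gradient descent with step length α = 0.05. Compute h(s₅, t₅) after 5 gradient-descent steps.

-3.18967808

∇h = (8s - 7, 8t - 2)
(s₁, t₁) = (1, 2.5) − 0.05·(1, 18) = (0.95, 1.6)
(s₂, t₂) = (0.95, 1.6) − 0.05·(0.6, 10.8) = (0.92, 1.06)
(s₃, t₃) = (0.92, 1.06) − 0.05·(0.36, 6.48) = (0.902, 0.736)
(s₄, t₄) = (0.902, 0.736) − 0.05·(0.216, 3.888) = (0.8912, 0.5416)
(s₅, t₅) = (0.8912, 0.5416) − 0.05·(0.1296, 2.3328) = (0.88472, 0.42496)
h(0.88472, 0.42496) = -3.18967808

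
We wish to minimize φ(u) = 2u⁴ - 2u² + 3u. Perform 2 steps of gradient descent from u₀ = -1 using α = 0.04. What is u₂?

φ′(u) = 8u³ - 4u + 3
Step 1: φ′(-1) = -1; u₁ = -1 − 0.04·(-1) = -0.96
Step 2: φ′(-0.96) = -0.237888; u₂ = -0.96 − 0.04·(-0.237888) = -0.95048448

-0.95048448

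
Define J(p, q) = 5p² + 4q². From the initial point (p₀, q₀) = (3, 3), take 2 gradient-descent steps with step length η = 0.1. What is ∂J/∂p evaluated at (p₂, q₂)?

0

∇J = (10p, 8q)
Step 1: at (3, 3), ∇J = (30, 24) → (3, 3) − 0.1·(30, 24) = (0, 0.6)
Step 2: at (0, 0.6), ∇J = (0, 4.8) → (0, 0.6) − 0.1·(0, 4.8) = (0, 0.12)
∂J/∂p at (0, 0.12) = 0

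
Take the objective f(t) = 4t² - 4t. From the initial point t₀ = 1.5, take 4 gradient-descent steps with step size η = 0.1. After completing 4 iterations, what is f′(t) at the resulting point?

0.0128

f′(t) = 8t - 4
Step 1: f′(1.5) = 8; t₁ = 1.5 − 0.1·8 = 0.7
Step 2: f′(0.7) = 1.6; t₂ = 0.7 − 0.1·1.6 = 0.54
Step 3: f′(0.54) = 0.32; t₃ = 0.54 − 0.1·0.32 = 0.508
Step 4: f′(0.508) = 0.064; t₄ = 0.508 − 0.1·0.064 = 0.5016
f′(t) at (0.5016) = 0.0128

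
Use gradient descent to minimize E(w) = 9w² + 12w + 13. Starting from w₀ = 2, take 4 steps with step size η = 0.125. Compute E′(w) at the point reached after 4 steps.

117.1875

E′(w) = 18w + 12
Step 1: E′(2) = 48; w₁ = 2 − 0.125·48 = -4
Step 2: E′(-4) = -60; w₂ = -4 − 0.125·(-60) = 3.5
Step 3: E′(3.5) = 75; w₃ = 3.5 − 0.125·75 = -5.875
Step 4: E′(-5.875) = -93.75; w₄ = -5.875 − 0.125·(-93.75) = 5.84375
E′(w) at (5.84375) = 117.1875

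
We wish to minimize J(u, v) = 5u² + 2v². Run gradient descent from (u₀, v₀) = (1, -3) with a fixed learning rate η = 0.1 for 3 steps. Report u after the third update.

∇J = (10u, 4v)
(u₁, v₁) = (1, -3) − 0.1·(10, -12) = (0, -1.8)
(u₂, v₂) = (0, -1.8) − 0.1·(0, -7.2) = (0, -1.08)
(u₃, v₃) = (0, -1.08) − 0.1·(0, -4.32) = (0, -0.648)
u = 0

0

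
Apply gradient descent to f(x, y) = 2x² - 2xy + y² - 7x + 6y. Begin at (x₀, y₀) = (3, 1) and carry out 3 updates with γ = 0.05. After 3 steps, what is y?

0.6875

∇f = (4x - 2y - 7, -2x + 2y + 6)
(x₁, y₁) = (3, 1) − 0.05·(3, 2) = (2.85, 0.9)
(x₂, y₂) = (2.85, 0.9) − 0.05·(2.6, 2.1) = (2.72, 0.795)
(x₃, y₃) = (2.72, 0.795) − 0.05·(2.29, 2.15) = (2.6055, 0.6875)
y = 0.6875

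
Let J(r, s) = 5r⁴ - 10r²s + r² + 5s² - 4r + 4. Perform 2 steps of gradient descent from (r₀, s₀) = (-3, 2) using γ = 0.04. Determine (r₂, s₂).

∇J = (20r³ - 20rs + 2r - 4, -10r² + 10s)
Step 1: at (-3, 2), ∇J = (-430, -70) → (-3, 2) − 0.04·(-430, -70) = (14.2, 4.8)
Step 2: at (14.2, 4.8), ∇J = (55926.96, -1968.4) → (14.2, 4.8) − 0.04·(55926.96, -1968.4) = (-2222.8784, 83.536)

(-2222.8784, 83.536)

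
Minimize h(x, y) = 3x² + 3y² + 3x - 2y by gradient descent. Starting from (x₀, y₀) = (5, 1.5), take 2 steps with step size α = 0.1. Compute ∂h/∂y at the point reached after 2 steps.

∇h = (6x + 3, 6y - 2)
(x₁, y₁) = (5, 1.5) − 0.1·(33, 7) = (1.7, 0.8)
(x₂, y₂) = (1.7, 0.8) − 0.1·(13.2, 2.8) = (0.38, 0.52)
∂h/∂y at (0.38, 0.52) = 1.12

1.12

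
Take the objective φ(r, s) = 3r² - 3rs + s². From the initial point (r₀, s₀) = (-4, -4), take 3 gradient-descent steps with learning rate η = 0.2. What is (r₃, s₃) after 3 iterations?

(-1.792, -3.84)

∇φ = (6r - 3s, -3r + 2s)
(r₁, s₁) = (-4, -4) − 0.2·(-12, 4) = (-1.6, -4.8)
(r₂, s₂) = (-1.6, -4.8) − 0.2·(4.8, -4.8) = (-2.56, -3.84)
(r₃, s₃) = (-2.56, -3.84) − 0.2·(-3.84, 0) = (-1.792, -3.84)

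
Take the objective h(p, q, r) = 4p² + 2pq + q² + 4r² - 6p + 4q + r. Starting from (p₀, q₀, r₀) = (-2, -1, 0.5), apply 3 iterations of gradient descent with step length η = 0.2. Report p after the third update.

∇h = (8p + 2q - 6, 2p + 2q + 4, 8r + 1)
(p₁, q₁, r₁) = (-2, -1, 0.5) − 0.2·(-24, -2, 5) = (2.8, -0.6, -0.5)
(p₂, q₂, r₂) = (2.8, -0.6, -0.5) − 0.2·(15.2, 8.4, -3) = (-0.24, -2.28, 0.1)
(p₃, q₃, r₃) = (-0.24, -2.28, 0.1) − 0.2·(-12.48, -1.04, 1.8) = (2.256, -2.072, -0.26)
p = 2.256

2.256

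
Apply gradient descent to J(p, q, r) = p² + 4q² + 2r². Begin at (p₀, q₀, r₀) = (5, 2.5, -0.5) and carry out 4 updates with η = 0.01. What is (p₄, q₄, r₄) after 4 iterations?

∇J = (2p, 8q, 4r)
Step 1: at (5, 2.5, -0.5), ∇J = (10, 20, -2) → (5, 2.5, -0.5) − 0.01·(10, 20, -2) = (4.9, 2.3, -0.48)
Step 2: at (4.9, 2.3, -0.48), ∇J = (9.8, 18.4, -1.92) → (4.9, 2.3, -0.48) − 0.01·(9.8, 18.4, -1.92) = (4.802, 2.116, -0.4608)
Step 3: at (4.802, 2.116, -0.4608), ∇J = (9.604, 16.928, -1.8432) → (4.802, 2.116, -0.4608) − 0.01·(9.604, 16.928, -1.8432) = (4.70596, 1.94672, -0.442368)
Step 4: at (4.70596, 1.94672, -0.442368), ∇J = (9.41192, 15.57376, -1.769472) → (4.70596, 1.94672, -0.442368) − 0.01·(9.41192, 15.57376, -1.769472) = (4.6118408, 1.7909824, -0.42467328)

(4.6118408, 1.7909824, -0.42467328)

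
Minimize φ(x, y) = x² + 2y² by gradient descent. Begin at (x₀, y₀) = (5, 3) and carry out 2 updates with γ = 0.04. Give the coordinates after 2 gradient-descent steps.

∇φ = (2x, 4y)
Step 1: at (5, 3), ∇φ = (10, 12) → (5, 3) − 0.04·(10, 12) = (4.6, 2.52)
Step 2: at (4.6, 2.52), ∇φ = (9.2, 10.08) → (4.6, 2.52) − 0.04·(9.2, 10.08) = (4.232, 2.1168)

(4.232, 2.1168)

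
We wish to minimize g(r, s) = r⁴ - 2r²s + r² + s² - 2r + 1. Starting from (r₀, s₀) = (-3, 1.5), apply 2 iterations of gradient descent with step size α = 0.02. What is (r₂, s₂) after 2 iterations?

(-1.01817088, 1.771264)

∇g = (4r³ - 4rs + 2r - 2, -2r² + 2s)
(r₁, s₁) = (-3, 1.5) − 0.02·(-98, -15) = (-1.04, 1.8)
(r₂, s₂) = (-1.04, 1.8) − 0.02·(-1.091456, 1.4368) = (-1.01817088, 1.771264)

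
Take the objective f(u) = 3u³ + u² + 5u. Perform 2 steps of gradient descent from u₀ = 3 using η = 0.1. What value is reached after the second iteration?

f′(u) = 9u² + 2u + 5
u₁ = 3 − 0.1·92 = -6.2
u₂ = -6.2 − 0.1·338.56 = -40.056

-40.056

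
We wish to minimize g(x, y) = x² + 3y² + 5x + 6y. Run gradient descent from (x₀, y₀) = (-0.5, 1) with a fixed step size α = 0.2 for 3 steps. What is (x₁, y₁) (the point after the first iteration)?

∇g = (2x + 5, 6y + 6)
Step 1: at (-0.5, 1), ∇g = (4, 12) → (-0.5, 1) − 0.2·(4, 12) = (-1.3, -1.4)

(-1.3, -1.4)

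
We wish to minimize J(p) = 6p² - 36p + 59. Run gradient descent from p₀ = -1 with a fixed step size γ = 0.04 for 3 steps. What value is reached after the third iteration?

J′(p) = 12p - 36
Step 1: J′(-1) = -48; p₁ = -1 − 0.04·(-48) = 0.92
Step 2: J′(0.92) = -24.96; p₂ = 0.92 − 0.04·(-24.96) = 1.9184
Step 3: J′(1.9184) = -12.9792; p₃ = 1.9184 − 0.04·(-12.9792) = 2.437568

2.437568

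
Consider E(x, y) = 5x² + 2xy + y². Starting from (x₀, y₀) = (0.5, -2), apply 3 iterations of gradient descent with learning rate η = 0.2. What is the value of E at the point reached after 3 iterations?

∇E = (10x + 2y, 2x + 2y)
(x₁, y₁) = (0.5, -2) − 0.2·(1, -3) = (0.3, -1.4)
(x₂, y₂) = (0.3, -1.4) − 0.2·(0.2, -2.2) = (0.26, -0.96)
(x₃, y₃) = (0.26, -0.96) − 0.2·(0.68, -1.4) = (0.124, -0.68)
E(0.124, -0.68) = 0.37064

0.37064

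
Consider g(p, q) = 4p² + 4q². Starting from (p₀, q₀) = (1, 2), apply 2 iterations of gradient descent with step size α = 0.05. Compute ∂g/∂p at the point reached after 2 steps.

2.88

∇g = (8p, 8q)
Step 1: at (1, 2), ∇g = (8, 16) → (1, 2) − 0.05·(8, 16) = (0.6, 1.2)
Step 2: at (0.6, 1.2), ∇g = (4.8, 9.6) → (0.6, 1.2) − 0.05·(4.8, 9.6) = (0.36, 0.72)
∂g/∂p at (0.36, 0.72) = 2.88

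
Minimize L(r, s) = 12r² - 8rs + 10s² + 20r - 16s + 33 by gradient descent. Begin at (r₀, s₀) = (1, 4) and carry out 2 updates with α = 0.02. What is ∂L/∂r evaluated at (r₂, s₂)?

13.5872

∇L = (24r - 8s + 20, -8r + 20s - 16)
(r₁, s₁) = (1, 4) − 0.02·(12, 56) = (0.76, 2.88)
(r₂, s₂) = (0.76, 2.88) − 0.02·(15.2, 35.52) = (0.456, 2.1696)
∂L/∂r at (0.456, 2.1696) = 13.5872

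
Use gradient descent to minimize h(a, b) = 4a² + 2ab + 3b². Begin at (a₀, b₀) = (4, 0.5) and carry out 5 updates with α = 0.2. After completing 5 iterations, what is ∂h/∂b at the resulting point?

-7.76864

∇h = (8a + 2b, 2a + 6b)
Step 1: at (4, 0.5), ∇h = (33, 11) → (4, 0.5) − 0.2·(33, 11) = (-2.6, -1.7)
Step 2: at (-2.6, -1.7), ∇h = (-24.2, -15.4) → (-2.6, -1.7) − 0.2·(-24.2, -15.4) = (2.24, 1.38)
Step 3: at (2.24, 1.38), ∇h = (20.68, 12.76) → (2.24, 1.38) − 0.2·(20.68, 12.76) = (-1.896, -1.172)
Step 4: at (-1.896, -1.172), ∇h = (-17.512, -10.824) → (-1.896, -1.172) − 0.2·(-17.512, -10.824) = (1.6064, 0.9928)
Step 5: at (1.6064, 0.9928), ∇h = (14.8368, 9.1696) → (1.6064, 0.9928) − 0.2·(14.8368, 9.1696) = (-1.36096, -0.84112)
∂h/∂b at (-1.36096, -0.84112) = -7.76864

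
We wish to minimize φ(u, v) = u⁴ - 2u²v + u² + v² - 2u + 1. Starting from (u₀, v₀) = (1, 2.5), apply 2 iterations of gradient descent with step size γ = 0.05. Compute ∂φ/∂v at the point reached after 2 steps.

∇φ = (4u³ - 4uv + 2u - 2, -2u² + 2v)
Step 1: at (1, 2.5), ∇φ = (-6, 3) → (1, 2.5) − 0.05·(-6, 3) = (1.3, 2.35)
Step 2: at (1.3, 2.35), ∇φ = (-2.832, 1.32) → (1.3, 2.35) − 0.05·(-2.832, 1.32) = (1.4416, 2.284)
∂φ/∂v at (1.4416, 2.284) = 0.41157888

0.41157888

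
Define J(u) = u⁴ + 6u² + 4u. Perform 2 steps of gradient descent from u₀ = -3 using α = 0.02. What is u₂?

J′(u) = 4u³ + 12u + 4
Step 1: J′(-3) = -140; u₁ = -3 − 0.02·(-140) = -0.2
Step 2: J′(-0.2) = 1.568; u₂ = -0.2 − 0.02·1.568 = -0.23136

-0.23136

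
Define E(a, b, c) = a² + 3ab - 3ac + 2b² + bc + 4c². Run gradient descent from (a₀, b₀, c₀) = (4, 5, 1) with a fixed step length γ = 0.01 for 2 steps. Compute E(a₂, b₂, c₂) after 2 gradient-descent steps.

∇E = (2a + 3b - 3c, 3a + 4b + c, -3a + b + 8c)
Step 1: at (4, 5, 1), ∇E = (20, 33, 1) → (4, 5, 1) − 0.01·(20, 33, 1) = (3.8, 4.67, 0.99)
Step 2: at (3.8, 4.67, 0.99), ∇E = (18.64, 31.07, 1.19) → (3.8, 4.67, 0.99) − 0.01·(18.64, 31.07, 1.19) = (3.6136, 4.3593, 0.9781)
E(3.6136, 4.3593, 0.9781) = 95.81056067

95.81056067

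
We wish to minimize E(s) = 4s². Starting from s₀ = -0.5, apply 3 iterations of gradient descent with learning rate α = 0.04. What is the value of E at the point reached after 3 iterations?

0.098867482624

E′(s) = 8s
s₁ = -0.5 − 0.04·(-4) = -0.34
s₂ = -0.34 − 0.04·(-2.72) = -0.2312
s₃ = -0.2312 − 0.04·(-1.8496) = -0.157216
E(-0.157216) = 0.098867482624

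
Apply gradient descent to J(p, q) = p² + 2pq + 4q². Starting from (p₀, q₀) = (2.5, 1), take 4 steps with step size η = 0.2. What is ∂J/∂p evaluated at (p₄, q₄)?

∇J = (2p + 2q, 2p + 8q)
(p₁, q₁) = (2.5, 1) − 0.2·(7, 13) = (1.1, -1.6)
(p₂, q₂) = (1.1, -1.6) − 0.2·(-1, -10.6) = (1.3, 0.52)
(p₃, q₃) = (1.3, 0.52) − 0.2·(3.64, 6.76) = (0.572, -0.832)
(p₄, q₄) = (0.572, -0.832) − 0.2·(-0.52, -5.512) = (0.676, 0.2704)
∂J/∂p at (0.676, 0.2704) = 1.8928

1.8928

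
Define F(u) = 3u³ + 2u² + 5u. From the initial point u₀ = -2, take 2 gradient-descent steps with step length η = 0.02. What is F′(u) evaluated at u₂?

121.103931955776

F′(u) = 9u² + 4u + 5
Step 1: F′(-2) = 33; u₁ = -2 − 0.02·33 = -2.66
Step 2: F′(-2.66) = 58.0404; u₂ = -2.66 − 0.02·58.0404 = -3.820808
F′(u) at (-3.820808) = 121.103931955776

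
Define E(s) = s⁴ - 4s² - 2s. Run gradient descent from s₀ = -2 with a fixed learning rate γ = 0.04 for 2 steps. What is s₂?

E′(s) = 4s³ - 8s - 2
s₁ = -2 − 0.04·(-18) = -1.28
s₂ = -1.28 − 0.04·(-0.148608) = -1.27405568

-1.27405568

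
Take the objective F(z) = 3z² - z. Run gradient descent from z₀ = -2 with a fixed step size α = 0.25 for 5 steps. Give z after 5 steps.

0.234375

F′(z) = 6z - 1
z₁ = -2 − 0.25·(-13) = 1.25
z₂ = 1.25 − 0.25·6.5 = -0.375
z₃ = -0.375 − 0.25·(-3.25) = 0.4375
z₄ = 0.4375 − 0.25·1.625 = 0.03125
z₅ = 0.03125 − 0.25·(-0.8125) = 0.234375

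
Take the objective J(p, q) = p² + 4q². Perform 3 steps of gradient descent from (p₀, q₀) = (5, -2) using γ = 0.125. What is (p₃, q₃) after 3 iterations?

(2.109375, 0)

∇J = (2p, 8q)
Step 1: at (5, -2), ∇J = (10, -16) → (5, -2) − 0.125·(10, -16) = (3.75, 0)
Step 2: at (3.75, 0), ∇J = (7.5, 0) → (3.75, 0) − 0.125·(7.5, 0) = (2.8125, 0)
Step 3: at (2.8125, 0), ∇J = (5.625, 0) → (2.8125, 0) − 0.125·(5.625, 0) = (2.109375, 0)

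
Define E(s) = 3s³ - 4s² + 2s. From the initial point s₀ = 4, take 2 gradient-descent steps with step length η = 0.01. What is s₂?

2.332636

E′(s) = 9s² - 8s + 2
Step 1: E′(4) = 114; s₁ = 4 − 0.01·114 = 2.86
Step 2: E′(2.86) = 52.7364; s₂ = 2.86 − 0.01·52.7364 = 2.332636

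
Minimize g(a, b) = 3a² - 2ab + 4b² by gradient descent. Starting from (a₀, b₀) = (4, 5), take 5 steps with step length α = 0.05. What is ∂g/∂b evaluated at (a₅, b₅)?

∇g = (6a - 2b, -2a + 8b)
Step 1: at (4, 5), ∇g = (14, 32) → (4, 5) − 0.05·(14, 32) = (3.3, 3.4)
Step 2: at (3.3, 3.4), ∇g = (13, 20.6) → (3.3, 3.4) − 0.05·(13, 20.6) = (2.65, 2.37)
Step 3: at (2.65, 2.37), ∇g = (11.16, 13.66) → (2.65, 2.37) − 0.05·(11.16, 13.66) = (2.092, 1.687)
Step 4: at (2.092, 1.687), ∇g = (9.178, 9.312) → (2.092, 1.687) − 0.05·(9.178, 9.312) = (1.6331, 1.2214)
Step 5: at (1.6331, 1.2214), ∇g = (7.3558, 6.505) → (1.6331, 1.2214) − 0.05·(7.3558, 6.505) = (1.26531, 0.89615)
∂g/∂b at (1.26531, 0.89615) = 4.63858

4.63858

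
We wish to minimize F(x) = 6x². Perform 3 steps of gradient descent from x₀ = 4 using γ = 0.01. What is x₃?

2.725888

F′(x) = 12x
Step 1: F′(4) = 48; x₁ = 4 − 0.01·48 = 3.52
Step 2: F′(3.52) = 42.24; x₂ = 3.52 − 0.01·42.24 = 3.0976
Step 3: F′(3.0976) = 37.1712; x₃ = 3.0976 − 0.01·37.1712 = 2.725888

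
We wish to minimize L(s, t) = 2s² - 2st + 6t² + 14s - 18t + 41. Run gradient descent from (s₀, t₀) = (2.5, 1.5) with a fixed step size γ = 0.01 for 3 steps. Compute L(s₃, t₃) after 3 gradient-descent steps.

∇L = (4s - 2t + 14, -2s + 12t - 18)
Step 1: at (2.5, 1.5), ∇L = (21, -5) → (2.5, 1.5) − 0.01·(21, -5) = (2.29, 1.55)
Step 2: at (2.29, 1.55), ∇L = (20.06, -3.98) → (2.29, 1.55) − 0.01·(20.06, -3.98) = (2.0894, 1.5898)
Step 3: at (2.0894, 1.5898), ∇L = (19.178, -3.1012) → (2.0894, 1.5898) − 0.01·(19.178, -3.1012) = (1.89762, 1.620812)
L(1.89762, 1.620812) = 55.204806029984

55.204806029984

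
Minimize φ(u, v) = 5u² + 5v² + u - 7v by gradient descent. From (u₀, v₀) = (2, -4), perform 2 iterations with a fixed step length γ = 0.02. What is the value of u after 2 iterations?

1.244

∇φ = (10u + 1, 10v - 7)
(u₁, v₁) = (2, -4) − 0.02·(21, -47) = (1.58, -3.06)
(u₂, v₂) = (1.58, -3.06) − 0.02·(16.8, -37.6) = (1.244, -2.308)
u = 1.244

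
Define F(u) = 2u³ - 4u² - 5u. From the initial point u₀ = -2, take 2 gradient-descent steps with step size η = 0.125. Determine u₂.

-42.60546875

F′(u) = 6u² - 8u - 5
u₁ = -2 − 0.125·35 = -6.375
u₂ = -6.375 − 0.125·289.84375 = -42.60546875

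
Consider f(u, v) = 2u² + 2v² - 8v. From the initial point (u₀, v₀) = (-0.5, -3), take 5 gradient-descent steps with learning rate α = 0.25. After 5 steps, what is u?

0

∇f = (4u, 4v - 8)
Step 1: at (-0.5, -3), ∇f = (-2, -20) → (-0.5, -3) − 0.25·(-2, -20) = (0, 2)
Step 2: at (0, 2), ∇f = (0, 0) → (0, 2) − 0.25·(0, 0) = (0, 2)
Step 3: at (0, 2), ∇f = (0, 0) → (0, 2) − 0.25·(0, 0) = (0, 2)
Step 4: at (0, 2), ∇f = (0, 0) → (0, 2) − 0.25·(0, 0) = (0, 2)
Step 5: at (0, 2), ∇f = (0, 0) → (0, 2) − 0.25·(0, 0) = (0, 2)
u = 0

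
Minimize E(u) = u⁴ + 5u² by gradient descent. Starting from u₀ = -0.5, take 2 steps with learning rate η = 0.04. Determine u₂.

E′(u) = 4u³ + 10u
Step 1: E′(-0.5) = -5.5; u₁ = -0.5 − 0.04·(-5.5) = -0.28
Step 2: E′(-0.28) = -2.887808; u₂ = -0.28 − 0.04·(-2.887808) = -0.16448768

-0.16448768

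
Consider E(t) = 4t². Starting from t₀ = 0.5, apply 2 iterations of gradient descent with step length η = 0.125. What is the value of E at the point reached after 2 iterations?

0

E′(t) = 8t
Step 1: E′(0.5) = 4; t₁ = 0.5 − 0.125·4 = 0
Step 2: E′(0) = 0; t₂ = 0 − 0.125·0 = 0
E(0) = 0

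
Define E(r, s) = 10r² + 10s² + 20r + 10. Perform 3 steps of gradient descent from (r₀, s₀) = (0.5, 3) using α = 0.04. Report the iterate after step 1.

(-0.7, 0.6)

∇E = (20r + 20, 20s)
Step 1: at (0.5, 3), ∇E = (30, 60) → (0.5, 3) − 0.04·(30, 60) = (-0.7, 0.6)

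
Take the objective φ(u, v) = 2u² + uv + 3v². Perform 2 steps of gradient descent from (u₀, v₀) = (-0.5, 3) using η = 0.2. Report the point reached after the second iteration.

(-0.04, 0.24)

∇φ = (4u + v, u + 6v)
Step 1: at (-0.5, 3), ∇φ = (1, 17.5) → (-0.5, 3) − 0.2·(1, 17.5) = (-0.7, -0.5)
Step 2: at (-0.7, -0.5), ∇φ = (-3.3, -3.7) → (-0.7, -0.5) − 0.2·(-3.3, -3.7) = (-0.04, 0.24)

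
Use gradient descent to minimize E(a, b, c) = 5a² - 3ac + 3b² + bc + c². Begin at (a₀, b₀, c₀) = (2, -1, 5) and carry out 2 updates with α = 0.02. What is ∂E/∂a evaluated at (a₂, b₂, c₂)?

∇E = (10a - 3c, 6b + c, -3a + b + 2c)
(a₁, b₁, c₁) = (2, -1, 5) − 0.02·(5, -1, 3) = (1.9, -0.98, 4.94)
(a₂, b₂, c₂) = (1.9, -0.98, 4.94) − 0.02·(4.18, -0.94, 3.2) = (1.8164, -0.9612, 4.876)
∂E/∂a at (1.8164, -0.9612, 4.876) = 3.536

3.536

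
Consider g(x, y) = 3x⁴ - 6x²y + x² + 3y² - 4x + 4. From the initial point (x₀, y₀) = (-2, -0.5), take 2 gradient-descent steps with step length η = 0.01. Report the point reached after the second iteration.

∇g = (12x³ - 12xy + 2x - 4, -6x² + 6y)
Step 1: at (-2, -0.5), ∇g = (-116, -27) → (-2, -0.5) − 0.01·(-116, -27) = (-0.84, -0.23)
Step 2: at (-0.84, -0.23), ∇g = (-15.110848, -5.6136) → (-0.84, -0.23) − 0.01·(-15.110848, -5.6136) = (-0.68889152, -0.173864)

(-0.68889152, -0.173864)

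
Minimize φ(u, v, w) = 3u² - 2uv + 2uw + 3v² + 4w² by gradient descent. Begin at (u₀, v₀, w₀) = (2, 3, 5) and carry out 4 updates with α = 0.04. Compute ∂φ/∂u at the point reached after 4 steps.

2.63258112

∇φ = (6u - 2v + 2w, -2u + 6v, 2u + 8w)
Step 1: at (2, 3, 5), ∇φ = (16, 14, 44) → (2, 3, 5) − 0.04·(16, 14, 44) = (1.36, 2.44, 3.24)
Step 2: at (1.36, 2.44, 3.24), ∇φ = (9.76, 11.92, 28.64) → (1.36, 2.44, 3.24) − 0.04·(9.76, 11.92, 28.64) = (0.9696, 1.9632, 2.0944)
Step 3: at (0.9696, 1.9632, 2.0944), ∇φ = (6.08, 9.84, 18.6944) → (0.9696, 1.9632, 2.0944) − 0.04·(6.08, 9.84, 18.6944) = (0.7264, 1.5696, 1.346624)
Step 4: at (0.7264, 1.5696, 1.346624), ∇φ = (3.912448, 7.9648, 12.225792) → (0.7264, 1.5696, 1.346624) − 0.04·(3.912448, 7.9648, 12.225792) = (0.56990208, 1.251008, 0.85759232)
∂φ/∂u at (0.56990208, 1.251008, 0.85759232) = 2.63258112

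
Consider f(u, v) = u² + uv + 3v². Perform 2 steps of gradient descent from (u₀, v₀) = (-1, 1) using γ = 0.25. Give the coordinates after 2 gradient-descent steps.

(-0.3125, 0.3125)

∇f = (2u + v, u + 6v)
(u₁, v₁) = (-1, 1) − 0.25·(-1, 5) = (-0.75, -0.25)
(u₂, v₂) = (-0.75, -0.25) − 0.25·(-1.75, -2.25) = (-0.3125, 0.3125)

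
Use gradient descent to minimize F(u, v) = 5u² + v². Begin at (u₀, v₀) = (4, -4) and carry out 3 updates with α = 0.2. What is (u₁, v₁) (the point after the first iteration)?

∇F = (10u, 2v)
(u₁, v₁) = (4, -4) − 0.2·(40, -8) = (-4, -2.4)

(-4, -2.4)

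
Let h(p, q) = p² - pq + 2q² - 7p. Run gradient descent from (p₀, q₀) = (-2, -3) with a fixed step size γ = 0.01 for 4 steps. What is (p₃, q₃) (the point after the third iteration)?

∇h = (2p - q - 7, -p + 4q)
(p₁, q₁) = (-2, -3) − 0.01·(-8, -10) = (-1.92, -2.9)
(p₂, q₂) = (-1.92, -2.9) − 0.01·(-7.94, -9.68) = (-1.8406, -2.8032)
(p₃, q₃) = (-1.8406, -2.8032) − 0.01·(-7.878, -9.3722) = (-1.76182, -2.709478)

(-1.76182, -2.709478)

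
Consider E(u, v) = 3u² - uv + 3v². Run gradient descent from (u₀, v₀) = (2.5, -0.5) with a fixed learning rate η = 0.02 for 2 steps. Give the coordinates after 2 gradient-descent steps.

∇E = (6u - v, -u + 6v)
Step 1: at (2.5, -0.5), ∇E = (15.5, -5.5) → (2.5, -0.5) − 0.02·(15.5, -5.5) = (2.19, -0.39)
Step 2: at (2.19, -0.39), ∇E = (13.53, -4.53) → (2.19, -0.39) − 0.02·(13.53, -4.53) = (1.9194, -0.2994)

(1.9194, -0.2994)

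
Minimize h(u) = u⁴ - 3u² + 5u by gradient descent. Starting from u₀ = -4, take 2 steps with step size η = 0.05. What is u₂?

-70.108075

h′(u) = 4u³ - 6u + 5
Step 1: h′(-4) = -227; u₁ = -4 − 0.05·(-227) = 7.35
Step 2: h′(7.35) = 1549.1615; u₂ = 7.35 − 0.05·1549.1615 = -70.108075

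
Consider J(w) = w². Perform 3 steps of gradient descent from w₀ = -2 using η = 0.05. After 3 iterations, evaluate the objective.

J′(w) = 2w
Step 1: J′(-2) = -4; w₁ = -2 − 0.05·(-4) = -1.8
Step 2: J′(-1.8) = -3.6; w₂ = -1.8 − 0.05·(-3.6) = -1.62
Step 3: J′(-1.62) = -3.24; w₃ = -1.62 − 0.05·(-3.24) = -1.458
J(-1.458) = 2.125764

2.125764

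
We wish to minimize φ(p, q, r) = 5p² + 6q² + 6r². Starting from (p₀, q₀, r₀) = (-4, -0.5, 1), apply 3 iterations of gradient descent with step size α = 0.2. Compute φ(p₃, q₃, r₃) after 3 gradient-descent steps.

∇φ = (10p, 12q, 12r)
(p₁, q₁, r₁) = (-4, -0.5, 1) − 0.2·(-40, -6, 12) = (4, 0.7, -1.4)
(p₂, q₂, r₂) = (4, 0.7, -1.4) − 0.2·(40, 8.4, -16.8) = (-4, -0.98, 1.96)
(p₃, q₃, r₃) = (-4, -0.98, 1.96) − 0.2·(-40, -11.76, 23.52) = (4, 1.372, -2.744)
φ(4, 1.372, -2.744) = 136.47152

136.47152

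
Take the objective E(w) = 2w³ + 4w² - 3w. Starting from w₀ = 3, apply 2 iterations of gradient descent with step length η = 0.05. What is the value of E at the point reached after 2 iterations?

2.07916259765625

E′(w) = 6w² + 8w - 3
Step 1: E′(3) = 75; w₁ = 3 − 0.05·75 = -0.75
Step 2: E′(-0.75) = -5.625; w₂ = -0.75 − 0.05·(-5.625) = -0.46875
E(-0.46875) = 2.07916259765625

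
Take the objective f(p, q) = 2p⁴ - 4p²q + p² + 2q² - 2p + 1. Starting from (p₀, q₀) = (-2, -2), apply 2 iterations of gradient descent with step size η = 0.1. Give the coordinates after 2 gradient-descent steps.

(-431.7104, 27.136)

∇f = (8p³ - 8pq + 2p - 2, -4p² + 4q)
Step 1: at (-2, -2), ∇f = (-102, -24) → (-2, -2) − 0.1·(-102, -24) = (8.2, 0.4)
Step 2: at (8.2, 0.4), ∇f = (4399.104, -267.36) → (8.2, 0.4) − 0.1·(4399.104, -267.36) = (-431.7104, 27.136)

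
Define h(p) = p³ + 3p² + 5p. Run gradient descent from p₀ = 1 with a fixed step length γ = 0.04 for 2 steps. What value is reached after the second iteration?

0.111168

h′(p) = 3p² + 6p + 5
p₁ = 1 − 0.04·14 = 0.44
p₂ = 0.44 − 0.04·8.2208 = 0.111168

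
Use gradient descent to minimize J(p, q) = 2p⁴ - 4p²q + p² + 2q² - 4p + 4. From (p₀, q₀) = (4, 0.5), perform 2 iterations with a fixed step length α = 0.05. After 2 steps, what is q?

∇J = (8p³ - 8pq + 2p - 4, -4p² + 4q)
Step 1: at (4, 0.5), ∇J = (500, -62) → (4, 0.5) − 0.05·(500, -62) = (-21, 3.6)
Step 2: at (-21, 3.6), ∇J = (-73529.2, -1749.6) → (-21, 3.6) − 0.05·(-73529.2, -1749.6) = (3655.46, 91.08)
q = 91.08

91.08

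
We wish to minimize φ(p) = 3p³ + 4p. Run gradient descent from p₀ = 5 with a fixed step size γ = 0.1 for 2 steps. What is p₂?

-306.669

φ′(p) = 9p² + 4
Step 1: φ′(5) = 229; p₁ = 5 − 0.1·229 = -17.9
Step 2: φ′(-17.9) = 2887.69; p₂ = -17.9 − 0.1·2887.69 = -306.669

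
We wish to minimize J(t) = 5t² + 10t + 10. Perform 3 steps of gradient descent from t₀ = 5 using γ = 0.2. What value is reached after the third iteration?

-7

J′(t) = 10t + 10
t₁ = 5 − 0.2·60 = -7
t₂ = -7 − 0.2·(-60) = 5
t₃ = 5 − 0.2·60 = -7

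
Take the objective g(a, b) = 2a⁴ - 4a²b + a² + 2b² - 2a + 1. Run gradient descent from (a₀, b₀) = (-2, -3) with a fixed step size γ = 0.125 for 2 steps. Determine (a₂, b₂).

∇g = (8a³ - 8ab + 2a - 2, -4a² + 4b)
(a₁, b₁) = (-2, -3) − 0.125·(-118, -28) = (12.75, 0.5)
(a₂, b₂) = (12.75, 0.5) − 0.125·(16553.875, -648.25) = (-2056.484375, 81.53125)

(-2056.484375, 81.53125)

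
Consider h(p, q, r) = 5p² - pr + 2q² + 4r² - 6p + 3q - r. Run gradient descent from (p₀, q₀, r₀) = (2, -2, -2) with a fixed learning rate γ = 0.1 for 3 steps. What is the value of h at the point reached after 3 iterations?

-2.93952

∇h = (10p - r - 6, 4q + 3, -p + 8r - 1)
(p₁, q₁, r₁) = (2, -2, -2) − 0.1·(16, -5, -19) = (0.4, -1.5, -0.1)
(p₂, q₂, r₂) = (0.4, -1.5, -0.1) − 0.1·(-1.9, -3, -2.2) = (0.59, -1.2, 0.12)
(p₃, q₃, r₃) = (0.59, -1.2, 0.12) − 0.1·(-0.22, -1.8, -0.63) = (0.612, -1.02, 0.183)
h(0.612, -1.02, 0.183) = -2.93952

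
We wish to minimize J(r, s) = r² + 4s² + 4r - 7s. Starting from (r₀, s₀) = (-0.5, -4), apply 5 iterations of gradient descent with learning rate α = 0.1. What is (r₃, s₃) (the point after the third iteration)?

∇J = (2r + 4, 8s - 7)
(r₁, s₁) = (-0.5, -4) − 0.1·(3, -39) = (-0.8, -0.1)
(r₂, s₂) = (-0.8, -0.1) − 0.1·(2.4, -7.8) = (-1.04, 0.68)
(r₃, s₃) = (-1.04, 0.68) − 0.1·(1.92, -1.56) = (-1.232, 0.836)

(-1.232, 0.836)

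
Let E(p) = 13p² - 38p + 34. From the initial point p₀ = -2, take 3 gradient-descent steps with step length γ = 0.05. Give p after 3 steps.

1.555

E′(p) = 26p - 38
Step 1: E′(-2) = -90; p₁ = -2 − 0.05·(-90) = 2.5
Step 2: E′(2.5) = 27; p₂ = 2.5 − 0.05·27 = 1.15
Step 3: E′(1.15) = -8.1; p₃ = 1.15 − 0.05·(-8.1) = 1.555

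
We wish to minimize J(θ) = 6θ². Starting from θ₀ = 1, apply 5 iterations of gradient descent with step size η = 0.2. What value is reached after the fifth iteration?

-5.37824

J′(θ) = 12θ
θ₁ = 1 − 0.2·12 = -1.4
θ₂ = -1.4 − 0.2·(-16.8) = 1.96
θ₃ = 1.96 − 0.2·23.52 = -2.744
θ₄ = -2.744 − 0.2·(-32.928) = 3.8416
θ₅ = 3.8416 − 0.2·46.0992 = -5.37824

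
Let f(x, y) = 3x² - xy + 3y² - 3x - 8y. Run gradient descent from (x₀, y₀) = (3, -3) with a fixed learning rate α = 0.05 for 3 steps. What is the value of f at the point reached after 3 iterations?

∇f = (6x - y - 3, -x + 6y - 8)
(x₁, y₁) = (3, -3) − 0.05·(18, -29) = (2.1, -1.55)
(x₂, y₂) = (2.1, -1.55) − 0.05·(11.15, -19.4) = (1.5425, -0.58)
(x₃, y₃) = (1.5425, -0.58) − 0.05·(6.835, -13.0225) = (1.20075, 0.071125)
f(1.20075, 0.071125) = 0.083924640625

0.083924640625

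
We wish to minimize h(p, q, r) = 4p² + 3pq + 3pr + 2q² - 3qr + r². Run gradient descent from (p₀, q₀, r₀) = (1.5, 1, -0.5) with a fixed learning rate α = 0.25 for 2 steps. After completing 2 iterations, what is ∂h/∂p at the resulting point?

∇h = (8p + 3q + 3r, 3p + 4q - 3r, 3p - 3q + 2r)
(p₁, q₁, r₁) = (1.5, 1, -0.5) − 0.25·(13.5, 10, 0.5) = (-1.875, -1.5, -0.625)
(p₂, q₂, r₂) = (-1.875, -1.5, -0.625) − 0.25·(-21.375, -9.75, -2.375) = (3.46875, 0.9375, -0.03125)
∂h/∂p at (3.46875, 0.9375, -0.03125) = 30.46875

30.46875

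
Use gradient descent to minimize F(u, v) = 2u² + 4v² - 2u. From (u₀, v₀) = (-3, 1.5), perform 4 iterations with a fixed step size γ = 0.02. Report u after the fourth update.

∇F = (4u - 2, 8v)
(u₁, v₁) = (-3, 1.5) − 0.02·(-14, 12) = (-2.72, 1.26)
(u₂, v₂) = (-2.72, 1.26) − 0.02·(-12.88, 10.08) = (-2.4624, 1.0584)
(u₃, v₃) = (-2.4624, 1.0584) − 0.02·(-11.8496, 8.4672) = (-2.225408, 0.889056)
(u₄, v₄) = (-2.225408, 0.889056) − 0.02·(-10.901632, 7.112448) = (-2.00737536, 0.74680704)
u = -2.00737536

-2.00737536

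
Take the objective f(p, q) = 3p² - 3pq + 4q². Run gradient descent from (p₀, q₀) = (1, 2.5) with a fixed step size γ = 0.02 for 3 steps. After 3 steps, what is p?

∇f = (6p - 3q, -3p + 8q)
(p₁, q₁) = (1, 2.5) − 0.02·(-1.5, 17) = (1.03, 2.16)
(p₂, q₂) = (1.03, 2.16) − 0.02·(-0.3, 14.19) = (1.036, 1.8762)
(p₃, q₃) = (1.036, 1.8762) − 0.02·(0.5874, 11.9016) = (1.024252, 1.638168)
p = 1.024252

1.024252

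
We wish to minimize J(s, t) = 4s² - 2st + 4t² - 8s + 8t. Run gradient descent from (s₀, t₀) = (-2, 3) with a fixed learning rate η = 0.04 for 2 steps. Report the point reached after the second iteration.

∇J = (8s - 2t - 8, -2s + 8t + 8)
(s₁, t₁) = (-2, 3) − 0.04·(-30, 36) = (-0.8, 1.56)
(s₂, t₂) = (-0.8, 1.56) − 0.04·(-17.52, 22.08) = (-0.0992, 0.6768)

(-0.0992, 0.6768)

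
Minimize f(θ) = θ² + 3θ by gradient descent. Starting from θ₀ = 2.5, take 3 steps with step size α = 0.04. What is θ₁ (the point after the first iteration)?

f′(θ) = 2θ + 3
Step 1: f′(2.5) = 8; θ₁ = 2.5 − 0.04·8 = 2.18

2.18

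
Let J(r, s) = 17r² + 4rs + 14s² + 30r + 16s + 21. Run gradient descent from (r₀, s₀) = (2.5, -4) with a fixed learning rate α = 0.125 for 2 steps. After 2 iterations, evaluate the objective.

12473.0634765625

∇J = (34r + 4s + 30, 4r + 28s + 16)
(r₁, s₁) = (2.5, -4) − 0.125·(99, -86) = (-9.875, 6.75)
(r₂, s₂) = (-9.875, 6.75) − 0.125·(-278.75, 165.5) = (24.96875, -13.9375)
J(24.96875, -13.9375) = 12473.0634765625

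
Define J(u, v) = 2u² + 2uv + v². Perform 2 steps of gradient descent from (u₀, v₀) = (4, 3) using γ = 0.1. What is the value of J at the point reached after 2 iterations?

3.4

∇J = (4u + 2v, 2u + 2v)
Step 1: at (4, 3), ∇J = (22, 14) → (4, 3) − 0.1·(22, 14) = (1.8, 1.6)
Step 2: at (1.8, 1.6), ∇J = (10.4, 6.8) → (1.8, 1.6) − 0.1·(10.4, 6.8) = (0.76, 0.92)
J(0.76, 0.92) = 3.4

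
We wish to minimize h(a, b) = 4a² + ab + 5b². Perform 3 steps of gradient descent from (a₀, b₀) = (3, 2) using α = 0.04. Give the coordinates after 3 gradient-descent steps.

(0.854144, 0.290176)

∇h = (8a + b, a + 10b)
(a₁, b₁) = (3, 2) − 0.04·(26, 23) = (1.96, 1.08)
(a₂, b₂) = (1.96, 1.08) − 0.04·(16.76, 12.76) = (1.2896, 0.5696)
(a₃, b₃) = (1.2896, 0.5696) − 0.04·(10.8864, 6.9856) = (0.854144, 0.290176)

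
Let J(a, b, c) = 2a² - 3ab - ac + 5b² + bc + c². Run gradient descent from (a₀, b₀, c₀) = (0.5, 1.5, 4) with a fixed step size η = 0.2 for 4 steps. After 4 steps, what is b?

4.32

∇J = (4a - 3b - c, -3a + 10b + c, -a + b + 2c)
Step 1: at (0.5, 1.5, 4), ∇J = (-6.5, 17.5, 9) → (0.5, 1.5, 4) − 0.2·(-6.5, 17.5, 9) = (1.8, -2, 2.2)
Step 2: at (1.8, -2, 2.2), ∇J = (11, -23.2, 0.6) → (1.8, -2, 2.2) − 0.2·(11, -23.2, 0.6) = (-0.4, 2.64, 2.08)
Step 3: at (-0.4, 2.64, 2.08), ∇J = (-11.6, 29.68, 7.2) → (-0.4, 2.64, 2.08) − 0.2·(-11.6, 29.68, 7.2) = (1.92, -3.296, 0.64)
Step 4: at (1.92, -3.296, 0.64), ∇J = (16.928, -38.08, -3.936) → (1.92, -3.296, 0.64) − 0.2·(16.928, -38.08, -3.936) = (-1.4656, 4.32, 1.4272)
b = 4.32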